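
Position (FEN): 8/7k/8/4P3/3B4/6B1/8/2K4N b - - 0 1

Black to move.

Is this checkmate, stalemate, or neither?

neither

Black to move; black king on h7.
In check: no.
Legal moves for Black: Kh8, Kg8, Kg7, Kh6, Kg6.
Black has 5 legal moves and is not in check → neither.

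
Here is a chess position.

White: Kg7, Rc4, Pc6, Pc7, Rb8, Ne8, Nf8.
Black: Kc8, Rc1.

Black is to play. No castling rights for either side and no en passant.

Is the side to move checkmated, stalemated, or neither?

Black to move; black king on c8.
In check: yes, from the white rook on b8.
King squares — b7: attacked by Pc6; c7: attacked by Ne8; d7: attacked by Pc6; b8: attacked by Pc7; d8: attacked by Pc7.
Legal moves for Black: none.
In check with no legal moves → checkmate.

checkmate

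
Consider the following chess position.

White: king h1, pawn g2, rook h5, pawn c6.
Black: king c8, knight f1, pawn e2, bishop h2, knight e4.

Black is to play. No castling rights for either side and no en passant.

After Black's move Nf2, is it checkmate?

After Nf2: white king on h1; in check: yes, from the black knight on f2.
King squares — g1: attacked by Bh2; g2: own pawn; h2: attacked by Nf1.
White has no legal moves → checkmate.

yes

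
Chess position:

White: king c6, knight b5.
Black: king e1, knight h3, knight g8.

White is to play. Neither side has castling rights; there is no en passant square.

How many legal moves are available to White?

13

White to move; king on c6.
In check: no.
Legal moves: Kd7, Kc7, Kb7, Kd6, Kb6, Kd5, Kc5, Nc7, Na7, Nd6, Nd4, Nc3, Na3.
Count: 13.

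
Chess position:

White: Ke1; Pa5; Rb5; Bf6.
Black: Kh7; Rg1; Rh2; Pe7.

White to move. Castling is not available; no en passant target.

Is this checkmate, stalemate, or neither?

checkmate

White to move; white king on e1.
In check: yes, from the black rook on g1.
King squares — d1: attacked by Rg1; f1: attacked by Rg1; d2: attacked by Rh2; e2: attacked by Rh2; f2: attacked by Rh2.
Legal moves for White: none.
In check with no legal moves → checkmate.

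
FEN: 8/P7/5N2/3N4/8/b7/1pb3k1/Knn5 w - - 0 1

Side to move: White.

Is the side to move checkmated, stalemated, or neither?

White to move; white king on a1.
In check: yes, from the black pawn on b2.
King squares — b1: attacked by Bc2; a2: attacked by Nc1; b2: attacked by Ba3.
Legal moves for White: none.
In check with no legal moves → checkmate.

checkmate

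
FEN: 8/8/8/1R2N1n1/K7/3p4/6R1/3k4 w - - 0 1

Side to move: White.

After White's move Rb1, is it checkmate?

yes

After Rb1: black king on d1; in check: yes, from the white rook on b1.
King squares — c1: attacked by Rb1; e1: attacked by Rb1; c2: attacked by Rg2; d2: attacked by Rg2; e2: attacked by Rg2.
Black has no legal moves → checkmate.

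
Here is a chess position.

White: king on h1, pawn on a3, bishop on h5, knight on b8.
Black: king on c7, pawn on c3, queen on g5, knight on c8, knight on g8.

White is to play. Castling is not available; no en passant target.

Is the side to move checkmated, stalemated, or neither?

White to move; white king on h1.
In check: no.
Legal moves for White: Nd7, Nc6, Na6+, Be8, Bf7, Bg6, Bg4, Bf3, Be2, Bd1, Kh2, a4.
White has 12 legal moves and is not in check → neither.

neither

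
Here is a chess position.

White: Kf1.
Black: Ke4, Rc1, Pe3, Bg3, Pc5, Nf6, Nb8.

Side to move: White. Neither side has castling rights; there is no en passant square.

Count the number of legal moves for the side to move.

White to move; king on f1.
In check: yes, from the black rook on c1.
Legal moves: Kg2, Ke2.
Count: 2.

2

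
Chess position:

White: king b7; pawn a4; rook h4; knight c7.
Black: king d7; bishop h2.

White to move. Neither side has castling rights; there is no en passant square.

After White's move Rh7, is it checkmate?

After Rh7: black king on d7; in check: yes, from the white rook on h7.
Black has 2 legal replies: Kd8, Kd6.
In check but a legal move exists → not checkmate.

no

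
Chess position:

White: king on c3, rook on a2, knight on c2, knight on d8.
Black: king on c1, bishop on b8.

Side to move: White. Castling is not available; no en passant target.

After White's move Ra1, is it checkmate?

After Ra1: black king on c1; in check: yes, from the white rook on a1.
King squares — b1: attacked by Ra1; d1: attacked by Ra1; b2: attacked by Kc3; c2: attacked by Kc3; d2: attacked by Kc3.
Black has no legal moves → checkmate.

yes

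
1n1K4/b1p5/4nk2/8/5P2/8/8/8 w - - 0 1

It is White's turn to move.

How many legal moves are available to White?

White to move; king on d8.
In check: yes, from the black knight on e6.
Legal moves: Ke8, Kc8.
Count: 2.

2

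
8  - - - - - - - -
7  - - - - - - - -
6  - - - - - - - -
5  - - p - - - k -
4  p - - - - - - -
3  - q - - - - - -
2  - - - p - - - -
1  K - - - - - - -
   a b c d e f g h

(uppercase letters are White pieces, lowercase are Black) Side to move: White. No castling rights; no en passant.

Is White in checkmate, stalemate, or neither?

White to move; white king on a1.
In check: no.
King squares — b1: attacked by Qb3; a2: attacked by Qb3; b2: attacked by Qb3.
Legal moves for White: none.
Not in check and no legal moves → stalemate.

stalemate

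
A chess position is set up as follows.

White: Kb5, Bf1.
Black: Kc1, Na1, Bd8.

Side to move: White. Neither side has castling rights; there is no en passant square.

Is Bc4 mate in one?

After Bc4: black king on c1; in check: no.
Black is not in check, so this cannot be checkmate.

no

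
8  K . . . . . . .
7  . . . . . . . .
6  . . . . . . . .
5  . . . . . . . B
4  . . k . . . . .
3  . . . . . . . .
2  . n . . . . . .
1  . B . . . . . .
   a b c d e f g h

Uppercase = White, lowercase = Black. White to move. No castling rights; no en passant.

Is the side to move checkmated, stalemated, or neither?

neither

White to move; white king on a8.
In check: no.
Legal moves for White: Kb8, Kb7, Ka7, Be8, Bf7+, Bhg6, Bg4, Bf3, Be2+, Bd1, Bh7, Bbg6, Bf5, Be4, Bd3+, Bc2, Ba2+.
White has 17 legal moves and is not in check → neither.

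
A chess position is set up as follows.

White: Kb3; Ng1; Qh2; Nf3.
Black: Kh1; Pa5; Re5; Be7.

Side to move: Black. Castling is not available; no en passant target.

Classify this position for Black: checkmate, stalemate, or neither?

Black to move; black king on h1.
In check: yes, from the white queen on h2.
King squares — g1: attacked by Qh2; g2: attacked by Qh2; h2: attacked by Nf3.
Legal moves for Black: none.
In check with no legal moves → checkmate.

checkmate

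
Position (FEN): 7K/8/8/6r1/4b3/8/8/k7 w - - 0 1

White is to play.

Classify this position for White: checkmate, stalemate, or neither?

White to move; white king on h8.
In check: no.
King squares — g7: attacked by Rg5; h7: attacked by Be4; g8: attacked by Rg5.
Legal moves for White: none.
Not in check and no legal moves → stalemate.

stalemate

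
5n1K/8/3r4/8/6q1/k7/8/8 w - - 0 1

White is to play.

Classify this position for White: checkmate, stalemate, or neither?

White to move; white king on h8.
In check: no.
King squares — g7: attacked by Qg4; h7: attacked by Nf8; g8: attacked by Qg4.
Legal moves for White: none.
Not in check and no legal moves → stalemate.

stalemate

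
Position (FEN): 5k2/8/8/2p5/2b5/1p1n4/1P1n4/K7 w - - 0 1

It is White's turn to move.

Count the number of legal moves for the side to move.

White to move; king on a1.
In check: no.
Legal moves: none.
Count: 0.

0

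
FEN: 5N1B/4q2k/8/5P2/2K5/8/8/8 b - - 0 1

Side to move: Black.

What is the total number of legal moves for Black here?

4

Black to move; king on h7.
In check: yes, from the white knight on f8.
Legal moves: Kxh8, Kg8, Kh6, Qxf8.
Count: 4.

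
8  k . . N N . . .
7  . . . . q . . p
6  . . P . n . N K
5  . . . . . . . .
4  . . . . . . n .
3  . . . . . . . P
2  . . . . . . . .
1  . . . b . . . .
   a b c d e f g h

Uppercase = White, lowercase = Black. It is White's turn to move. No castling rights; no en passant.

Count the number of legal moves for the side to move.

White to move; king on h6.
In check: yes, from the black knight on g4.
Legal moves: Kh5, hxg4.
Count: 2.

2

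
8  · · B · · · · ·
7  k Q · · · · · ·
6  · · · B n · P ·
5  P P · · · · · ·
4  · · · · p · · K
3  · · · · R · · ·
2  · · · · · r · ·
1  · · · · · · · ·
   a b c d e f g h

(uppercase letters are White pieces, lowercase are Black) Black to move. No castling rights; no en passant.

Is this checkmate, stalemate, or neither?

Black to move; black king on a7.
In check: yes, from the white queen on b7.
King squares — a6: attacked by Pb5; b6: attacked by Pa5; b7: attacked by Bc8; a8: attacked by Qb7; b8: attacked by Bd6.
Legal moves for Black: none.
In check with no legal moves → checkmate.

checkmate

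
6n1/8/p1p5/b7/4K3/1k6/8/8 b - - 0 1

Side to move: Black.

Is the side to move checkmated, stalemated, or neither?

Black to move; black king on b3.
In check: no.
Legal moves for Black include: Ne7, Nh6, Nf6+, Bd8, Bc7, Bb6, Bb4, Bc3, Bd2, Be1, Kc4, Kb4, Ka4, Kc3, Ka3, Kc2, Kb2, Ka2, ... (list truncated; more exist).
Black has legal moves and is not in check → neither.

neither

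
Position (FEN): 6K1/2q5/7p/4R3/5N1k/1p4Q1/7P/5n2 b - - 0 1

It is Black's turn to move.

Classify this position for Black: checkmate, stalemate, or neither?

Black to move; black king on h4.
In check: yes, from the white queen on g3.
Legal moves for Black: Nxg3.
Black is in check but has 1 legal move → neither.

neither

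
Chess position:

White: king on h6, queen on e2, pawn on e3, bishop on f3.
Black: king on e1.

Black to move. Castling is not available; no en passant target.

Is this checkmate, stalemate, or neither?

checkmate

Black to move; black king on e1.
In check: yes, from the white queen on e2.
King squares — d1: attacked by Qe2; f1: attacked by Qe2; d2: attacked by Qe2; e2: attacked by Bf3; f2: attacked by Qe2.
Legal moves for Black: none.
In check with no legal moves → checkmate.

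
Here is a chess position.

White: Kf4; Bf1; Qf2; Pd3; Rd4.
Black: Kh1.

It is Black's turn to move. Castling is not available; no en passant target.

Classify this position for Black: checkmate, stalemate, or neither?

stalemate

Black to move; black king on h1.
In check: no.
King squares — g1: attacked by Qf2; g2: attacked by Bf1; h2: attacked by Qf2.
Legal moves for Black: none.
Not in check and no legal moves → stalemate.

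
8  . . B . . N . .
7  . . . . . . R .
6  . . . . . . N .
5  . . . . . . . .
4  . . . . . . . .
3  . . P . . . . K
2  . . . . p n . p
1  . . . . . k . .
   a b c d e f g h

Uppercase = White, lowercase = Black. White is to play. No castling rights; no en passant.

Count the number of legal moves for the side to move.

White to move; king on h3.
In check: yes, from the black knight on f2.
Legal moves: Kh4, Kg3, Kxh2.
Count: 3.

3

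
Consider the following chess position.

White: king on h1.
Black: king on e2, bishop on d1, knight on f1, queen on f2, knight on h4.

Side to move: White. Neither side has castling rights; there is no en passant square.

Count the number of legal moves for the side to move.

White to move; king on h1.
In check: no.
Legal moves: none.
Count: 0.

0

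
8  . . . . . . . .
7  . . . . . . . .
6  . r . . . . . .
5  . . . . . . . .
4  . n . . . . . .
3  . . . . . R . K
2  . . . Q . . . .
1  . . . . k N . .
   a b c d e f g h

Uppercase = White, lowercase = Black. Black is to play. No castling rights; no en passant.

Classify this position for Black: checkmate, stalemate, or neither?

checkmate

Black to move; black king on e1.
In check: yes, from the white queen on d2.
King squares — d1: attacked by Qd2; f1: attacked by Rf3; d2: attacked by Nf1; e2: attacked by Qd2; f2: attacked by Qd2.
Legal moves for Black: none.
In check with no legal moves → checkmate.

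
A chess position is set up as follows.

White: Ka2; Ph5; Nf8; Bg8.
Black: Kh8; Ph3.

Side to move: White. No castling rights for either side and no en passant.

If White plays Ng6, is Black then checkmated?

After Ng6: black king on h8; in check: yes, from the white knight on g6.
Black has 2 legal replies: Kxg8, Kg7.
In check but a legal move exists → not checkmate.

no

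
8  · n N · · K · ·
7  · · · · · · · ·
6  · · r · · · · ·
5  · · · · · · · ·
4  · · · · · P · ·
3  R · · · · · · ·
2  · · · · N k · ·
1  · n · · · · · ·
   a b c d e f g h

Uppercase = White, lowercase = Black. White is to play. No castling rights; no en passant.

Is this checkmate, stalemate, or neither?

neither

White to move; white king on f8.
In check: no.
Legal moves for White include: Kg8, Ke8, Kg7, Kf7, Ke7, Ne7, Na7, Nd6, Nb6, Ra8, Ra7, Ra6, Ra5, Ra4, Rh3, Rg3, Rf3+, Re3, ... (list truncated; more exist).
White has legal moves and is not in check → neither.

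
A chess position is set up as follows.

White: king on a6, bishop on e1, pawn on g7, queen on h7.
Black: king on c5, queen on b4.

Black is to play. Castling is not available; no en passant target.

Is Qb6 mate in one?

yes

After Qb6: white king on a6; in check: yes, from the black queen on b6.
King squares — a5: attacked by Qb6; b5: attacked by Kc5; b6: attacked by Kc5; a7: attacked by Qb6; b7: attacked by Qb6.
White has no legal moves → checkmate.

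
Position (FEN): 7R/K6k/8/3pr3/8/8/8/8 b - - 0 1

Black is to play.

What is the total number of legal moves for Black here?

3

Black to move; king on h7.
In check: yes, from the white rook on h8.
Legal moves: Kxh8, Kg7, Kg6.
Count: 3.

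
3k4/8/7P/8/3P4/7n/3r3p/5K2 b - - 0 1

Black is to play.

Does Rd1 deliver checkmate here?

After Rd1: white king on f1; in check: yes, from the black rook on d1.
White has 2 legal replies: Kg2, Ke2.
In check but a legal move exists → not checkmate.

no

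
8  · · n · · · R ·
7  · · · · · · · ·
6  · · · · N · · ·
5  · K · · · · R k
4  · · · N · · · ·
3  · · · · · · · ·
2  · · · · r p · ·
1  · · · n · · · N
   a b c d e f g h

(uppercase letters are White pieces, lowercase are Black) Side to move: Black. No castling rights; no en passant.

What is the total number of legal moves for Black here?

Black to move; king on h5.
In check: yes, from the white rook on g5.
Legal moves: Kh6, Kh4.
Count: 2.

2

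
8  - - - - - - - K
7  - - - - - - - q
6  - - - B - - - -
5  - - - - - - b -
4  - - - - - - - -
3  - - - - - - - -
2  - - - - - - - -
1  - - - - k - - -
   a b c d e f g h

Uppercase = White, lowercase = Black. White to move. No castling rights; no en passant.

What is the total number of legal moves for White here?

1

White to move; king on h8.
In check: yes, from the black queen on h7.
Legal moves: Kxh7.
Count: 1.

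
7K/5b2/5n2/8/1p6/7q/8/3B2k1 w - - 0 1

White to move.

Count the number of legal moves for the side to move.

White to move; king on h8.
In check: yes, from the black queen on h3.
Legal moves: Kg7, Bh5.
Count: 2.

2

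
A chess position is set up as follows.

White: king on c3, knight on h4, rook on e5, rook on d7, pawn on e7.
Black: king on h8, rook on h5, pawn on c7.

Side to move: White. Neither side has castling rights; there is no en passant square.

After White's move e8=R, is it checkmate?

After e8=R: black king on h8; in check: yes, from the white rook on e8.
King squares — g7: attacked by Rd7; h7: attacked by Rd7; g8: attacked by Re8.
Black has no legal moves → checkmate.

yes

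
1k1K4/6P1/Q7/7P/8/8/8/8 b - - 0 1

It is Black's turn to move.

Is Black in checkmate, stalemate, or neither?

stalemate

Black to move; black king on b8.
In check: no.
King squares — a7: attacked by Qa6; b7: attacked by Qa6; c7: attacked by Kd8; a8: attacked by Qa6; c8: attacked by Qa6.
Legal moves for Black: none.
Not in check and no legal moves → stalemate.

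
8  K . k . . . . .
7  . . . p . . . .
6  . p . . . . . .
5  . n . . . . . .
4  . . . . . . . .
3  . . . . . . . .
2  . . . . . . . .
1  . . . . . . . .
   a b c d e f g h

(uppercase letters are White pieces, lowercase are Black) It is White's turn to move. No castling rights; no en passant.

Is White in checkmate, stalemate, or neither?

stalemate

White to move; white king on a8.
In check: no.
King squares — a7: attacked by Nb5; b7: attacked by Kc8; b8: attacked by Kc8.
Legal moves for White: none.
Not in check and no legal moves → stalemate.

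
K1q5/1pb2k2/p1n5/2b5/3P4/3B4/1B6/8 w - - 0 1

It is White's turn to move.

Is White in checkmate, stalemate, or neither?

checkmate

White to move; white king on a8.
In check: yes, from the black queen on c8.
King squares — a7: attacked by Bc5; b7: attacked by Qc8; b8: attacked by Nc6.
Legal moves for White: none.
In check with no legal moves → checkmate.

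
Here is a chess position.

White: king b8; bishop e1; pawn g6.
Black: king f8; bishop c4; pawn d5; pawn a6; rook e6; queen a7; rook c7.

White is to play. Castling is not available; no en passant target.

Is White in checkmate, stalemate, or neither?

White to move; white king on b8.
In check: yes, from the black queen on a7.
King squares — a7: attacked by Rc7; b7: attacked by Qa7; c7: attacked by Qa7; a8: attacked by Qa7; c8: attacked by Rc7.
Legal moves for White: none.
In check with no legal moves → checkmate.

checkmate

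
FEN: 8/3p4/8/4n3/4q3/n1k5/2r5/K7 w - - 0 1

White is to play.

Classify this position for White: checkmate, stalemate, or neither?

White to move; white king on a1.
In check: no.
King squares — b1: attacked by Na3; a2: attacked by Rc2; b2: attacked by Rc2.
Legal moves for White: none.
Not in check and no legal moves → stalemate.

stalemate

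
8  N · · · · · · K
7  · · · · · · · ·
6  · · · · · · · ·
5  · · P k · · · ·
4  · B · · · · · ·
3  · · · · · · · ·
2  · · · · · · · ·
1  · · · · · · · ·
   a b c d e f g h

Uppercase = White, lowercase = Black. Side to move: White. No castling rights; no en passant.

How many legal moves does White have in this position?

White to move; king on h8.
In check: no.
Legal moves: Kg8, Kh7, Kg7, Nc7+, Nb6+, Ba5, Bc3, Ba3, Bd2, Be1, c6.
Count: 11.

11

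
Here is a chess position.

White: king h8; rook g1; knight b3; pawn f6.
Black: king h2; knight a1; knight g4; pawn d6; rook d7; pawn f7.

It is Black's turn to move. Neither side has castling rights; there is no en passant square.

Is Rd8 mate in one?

no

After Rd8: white king on h8; in check: yes, from the black rook on d8.
White has 2 legal replies: Kh7, Kg7.
In check but a legal move exists → not checkmate.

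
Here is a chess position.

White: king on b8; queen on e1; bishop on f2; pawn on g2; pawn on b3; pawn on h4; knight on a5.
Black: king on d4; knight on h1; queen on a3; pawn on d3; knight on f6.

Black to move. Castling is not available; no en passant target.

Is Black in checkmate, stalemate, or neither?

neither

Black to move; black king on d4.
In check: yes, from the white bishop on f2.
Legal moves for Black: Kd5, Nxf2.
Black is in check but has 2 legal moves → neither.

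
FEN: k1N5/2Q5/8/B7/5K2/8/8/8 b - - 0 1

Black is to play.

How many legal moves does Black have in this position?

0

Black to move; king on a8.
In check: no.
Legal moves: none.
Count: 0.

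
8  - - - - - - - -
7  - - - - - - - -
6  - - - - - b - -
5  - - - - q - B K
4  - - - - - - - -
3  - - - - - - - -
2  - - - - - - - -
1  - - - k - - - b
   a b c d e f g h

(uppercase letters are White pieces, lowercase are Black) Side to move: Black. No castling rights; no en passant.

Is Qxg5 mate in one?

After Qxg5: white king on h5; in check: yes, from the black queen on g5.
King squares — g4: attacked by Qg5; h4: attacked by Qg5; g5: attacked by Bf6; g6: attacked by Qg5; h6: attacked by Qg5.
White has no legal moves → checkmate.

yes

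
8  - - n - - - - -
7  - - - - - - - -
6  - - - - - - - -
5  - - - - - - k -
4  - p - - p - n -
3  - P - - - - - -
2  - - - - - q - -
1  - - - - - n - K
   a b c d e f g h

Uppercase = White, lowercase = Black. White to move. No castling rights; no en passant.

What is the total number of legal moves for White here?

White to move; king on h1.
In check: no.
Legal moves: none.
Count: 0.

0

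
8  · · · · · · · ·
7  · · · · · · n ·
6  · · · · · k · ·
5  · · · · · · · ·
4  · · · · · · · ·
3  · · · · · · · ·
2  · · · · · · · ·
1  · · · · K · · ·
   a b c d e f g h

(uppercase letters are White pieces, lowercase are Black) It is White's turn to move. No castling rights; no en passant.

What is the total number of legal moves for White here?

White to move; king on e1.
In check: no.
Legal moves: Kf2, Ke2, Kd2, Kf1, Kd1.
Count: 5.

5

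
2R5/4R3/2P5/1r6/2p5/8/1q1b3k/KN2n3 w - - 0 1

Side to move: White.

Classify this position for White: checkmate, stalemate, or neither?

checkmate

White to move; white king on a1.
In check: yes, from the black queen on b2.
King squares — b1: own knight; a2: attacked by Qb2; b2: attacked by Rb5.
Legal moves for White: none.
In check with no legal moves → checkmate.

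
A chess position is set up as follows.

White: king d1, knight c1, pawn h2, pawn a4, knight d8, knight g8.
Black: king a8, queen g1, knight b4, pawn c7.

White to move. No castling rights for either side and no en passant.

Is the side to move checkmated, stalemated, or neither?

White to move; white king on d1.
In check: yes, from the black queen on g1.
Legal moves for White: Ke2, Kd2.
White is in check but has 2 legal moves → neither.

neither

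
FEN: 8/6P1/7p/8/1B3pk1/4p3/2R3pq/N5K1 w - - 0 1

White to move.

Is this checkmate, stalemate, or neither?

neither

White to move; white king on g1.
In check: yes, from the black queen on h2.
King squares — f1: attacked by Pg2; h1: attacked by Pg2; f2: attacked by Pe3; g2: attacked by Qh2; h2: available.
Legal moves for White: Kxh2.
White is in check but has 1 legal move → neither.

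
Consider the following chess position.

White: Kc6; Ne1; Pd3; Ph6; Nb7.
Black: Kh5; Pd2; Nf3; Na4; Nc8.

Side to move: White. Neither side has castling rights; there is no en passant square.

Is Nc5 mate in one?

After Nc5: black king on h5; in check: no.
Black is not in check, so this cannot be checkmate.

no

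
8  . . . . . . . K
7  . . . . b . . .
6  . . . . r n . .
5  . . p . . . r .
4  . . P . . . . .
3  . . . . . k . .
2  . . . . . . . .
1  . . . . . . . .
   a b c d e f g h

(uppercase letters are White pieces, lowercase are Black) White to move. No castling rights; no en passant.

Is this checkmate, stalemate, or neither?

stalemate

White to move; white king on h8.
In check: no.
King squares — g7: attacked by Rg5; h7: attacked by Nf6; g8: attacked by Rg5.
Legal moves for White: none.
Not in check and no legal moves → stalemate.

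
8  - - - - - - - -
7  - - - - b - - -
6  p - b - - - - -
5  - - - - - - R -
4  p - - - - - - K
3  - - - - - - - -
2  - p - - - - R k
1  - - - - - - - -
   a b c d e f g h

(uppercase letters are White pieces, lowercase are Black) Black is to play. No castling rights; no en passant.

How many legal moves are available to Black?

2

Black to move; king on h2.
In check: yes, from the white rook on g2.
Legal moves: Kh1, Bxg2.
Count: 2.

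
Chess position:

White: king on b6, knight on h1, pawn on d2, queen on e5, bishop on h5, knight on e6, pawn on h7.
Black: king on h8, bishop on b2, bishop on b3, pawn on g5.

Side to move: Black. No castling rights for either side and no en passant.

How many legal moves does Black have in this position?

2

Black to move; king on h8.
In check: yes, from the white queen on e5.
Legal moves: Kxh7, Bxe5.
Count: 2.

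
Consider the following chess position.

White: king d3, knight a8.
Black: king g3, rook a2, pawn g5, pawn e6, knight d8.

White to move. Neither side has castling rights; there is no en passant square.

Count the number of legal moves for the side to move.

7

White to move; king on d3.
In check: no.
Legal moves: Nc7, Nb6, Ke4, Kd4, Kc4, Ke3, Kc3.
Count: 7.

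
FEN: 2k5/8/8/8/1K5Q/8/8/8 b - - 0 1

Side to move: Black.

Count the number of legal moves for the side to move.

4

Black to move; king on c8.
In check: no.
Legal moves: Kb8, Kd7, Kc7, Kb7.
Count: 4.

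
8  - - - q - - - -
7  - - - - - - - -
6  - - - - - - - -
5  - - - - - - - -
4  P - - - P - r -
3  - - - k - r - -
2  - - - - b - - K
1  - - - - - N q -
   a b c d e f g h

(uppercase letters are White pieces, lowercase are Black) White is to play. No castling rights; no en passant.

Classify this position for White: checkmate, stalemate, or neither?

checkmate

White to move; white king on h2.
In check: yes, from the black queen on g1.
King squares — g1: attacked by Rg4; h1: attacked by Qg1; g2: attacked by Qg1; g3: attacked by Qg1; h3: attacked by Rf3.
Legal moves for White: none.
In check with no legal moves → checkmate.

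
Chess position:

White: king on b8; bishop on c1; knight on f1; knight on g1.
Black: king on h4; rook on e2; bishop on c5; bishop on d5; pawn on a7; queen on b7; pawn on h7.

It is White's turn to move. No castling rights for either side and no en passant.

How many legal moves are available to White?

0

White to move; king on b8.
In check: yes, from the black queen on b7.
Legal moves: none.
Count: 0.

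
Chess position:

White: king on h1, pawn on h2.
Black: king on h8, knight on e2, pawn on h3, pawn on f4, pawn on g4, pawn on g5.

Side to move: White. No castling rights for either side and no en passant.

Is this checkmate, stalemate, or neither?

White to move; white king on h1.
In check: no.
King squares — g1: attacked by Ne2; g2: attacked by Ph3; h2: own pawn.
Legal moves for White: none.
Not in check and no legal moves → stalemate.

stalemate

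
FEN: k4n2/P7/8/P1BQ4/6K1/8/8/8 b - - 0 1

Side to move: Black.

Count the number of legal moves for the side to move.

Black to move; king on a8.
In check: yes, from the white queen on d5.
Legal moves: none.
Count: 0.

0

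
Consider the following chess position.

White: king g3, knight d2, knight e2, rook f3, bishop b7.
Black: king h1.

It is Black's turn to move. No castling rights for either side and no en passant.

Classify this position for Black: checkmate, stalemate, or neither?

Black to move; black king on h1.
In check: no.
King squares — g1: attacked by Ne2; g2: attacked by Kg3; h2: attacked by Kg3.
Legal moves for Black: none.
Not in check and no legal moves → stalemate.

stalemate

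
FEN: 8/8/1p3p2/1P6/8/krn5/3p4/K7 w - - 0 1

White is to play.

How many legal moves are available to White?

0

White to move; king on a1.
In check: no.
Legal moves: none.
Count: 0.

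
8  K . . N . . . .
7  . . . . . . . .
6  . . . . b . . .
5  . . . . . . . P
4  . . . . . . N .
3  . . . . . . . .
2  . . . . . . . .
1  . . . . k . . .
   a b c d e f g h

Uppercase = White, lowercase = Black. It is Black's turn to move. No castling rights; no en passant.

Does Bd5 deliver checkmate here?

After Bd5: white king on a8; in check: yes, from the black bishop on d5.
White has 4 legal replies: Kb8, Ka7, Nb7, Nc6.
In check but a legal move exists → not checkmate.

no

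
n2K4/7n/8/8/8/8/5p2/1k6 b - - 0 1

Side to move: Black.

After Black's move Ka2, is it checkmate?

After Ka2: white king on d8; in check: no.
White is not in check, so this cannot be checkmate.

no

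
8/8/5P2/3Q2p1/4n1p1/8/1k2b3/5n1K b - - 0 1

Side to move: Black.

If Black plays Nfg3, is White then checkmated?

no

After Nfg3: white king on h1; in check: yes, from the black knight on g3.
White has 3 legal replies: Kh2, Kg2, Kg1.
In check but a legal move exists → not checkmate.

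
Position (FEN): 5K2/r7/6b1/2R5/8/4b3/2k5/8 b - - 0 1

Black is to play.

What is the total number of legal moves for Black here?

7

Black to move; king on c2.
In check: yes, from the white rook on c5.
Legal moves: Kd3, Kb3, Kd2, Kb2, Kd1, Kb1, Bxc5+.
Count: 7.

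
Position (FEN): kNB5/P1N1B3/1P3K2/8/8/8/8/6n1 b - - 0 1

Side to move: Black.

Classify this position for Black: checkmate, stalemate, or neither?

checkmate

Black to move; black king on a8.
In check: yes, from the white knight on c7.
King squares — a7: attacked by Pb6; b7: attacked by Bc8; b8: attacked by Pa7.
Legal moves for Black: none.
In check with no legal moves → checkmate.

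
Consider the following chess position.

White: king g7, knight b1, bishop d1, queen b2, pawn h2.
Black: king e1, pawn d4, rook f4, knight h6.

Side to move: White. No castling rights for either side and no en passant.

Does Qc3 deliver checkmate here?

After Qc3: black king on e1; in check: yes, from the white queen on c3.
Black has 4 legal replies: Kf2, Kf1, Kxd1, dxc3.
In check but a legal move exists → not checkmate.

no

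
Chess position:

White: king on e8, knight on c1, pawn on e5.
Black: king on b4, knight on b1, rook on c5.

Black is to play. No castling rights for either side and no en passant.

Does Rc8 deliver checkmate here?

no

After Rc8: white king on e8; in check: yes, from the black rook on c8.
White has 3 legal replies: Kf7, Ke7, Kd7.
In check but a legal move exists → not checkmate.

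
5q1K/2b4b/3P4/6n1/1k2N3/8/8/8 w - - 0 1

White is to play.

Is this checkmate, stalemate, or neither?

White to move; white king on h8.
In check: yes, from the black queen on f8.
King squares — g7: attacked by Qf8; h7: attacked by Ng5; g8: attacked by Bh7.
Legal moves for White: none.
In check with no legal moves → checkmate.

checkmate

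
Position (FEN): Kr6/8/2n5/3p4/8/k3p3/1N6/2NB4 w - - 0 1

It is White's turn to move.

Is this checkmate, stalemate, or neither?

White to move; white king on a8.
In check: yes, from the black rook on b8.
King squares — a7: attacked by Nc6; b7: attacked by Rb8; b8: attacked by Nc6.
Legal moves for White: none.
In check with no legal moves → checkmate.

checkmate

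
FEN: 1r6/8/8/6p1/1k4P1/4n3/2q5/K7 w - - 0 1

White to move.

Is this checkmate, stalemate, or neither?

White to move; white king on a1.
In check: no.
King squares — b1: attacked by Qc2; a2: attacked by Qc2; b2: attacked by Qc2.
Legal moves for White: none.
Not in check and no legal moves → stalemate.

stalemate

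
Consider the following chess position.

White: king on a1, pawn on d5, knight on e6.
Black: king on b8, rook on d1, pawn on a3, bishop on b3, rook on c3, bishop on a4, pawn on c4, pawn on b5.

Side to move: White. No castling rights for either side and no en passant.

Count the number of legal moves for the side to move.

0

White to move; king on a1.
In check: yes, from the black rook on d1.
Legal moves: none.
Count: 0.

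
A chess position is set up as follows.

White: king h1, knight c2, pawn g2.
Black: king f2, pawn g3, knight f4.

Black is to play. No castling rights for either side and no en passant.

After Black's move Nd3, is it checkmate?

After Nd3: white king on h1; in check: no.
White is not in check, so this cannot be checkmate.

no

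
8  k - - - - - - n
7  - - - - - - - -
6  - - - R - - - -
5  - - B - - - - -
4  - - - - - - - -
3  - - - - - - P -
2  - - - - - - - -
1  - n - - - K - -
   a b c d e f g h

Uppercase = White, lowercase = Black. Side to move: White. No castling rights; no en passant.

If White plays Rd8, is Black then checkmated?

no

After Rd8: black king on a8; in check: yes, from the white rook on d8.
Black has 1 legal reply: Kb7.
In check but a legal move exists → not checkmate.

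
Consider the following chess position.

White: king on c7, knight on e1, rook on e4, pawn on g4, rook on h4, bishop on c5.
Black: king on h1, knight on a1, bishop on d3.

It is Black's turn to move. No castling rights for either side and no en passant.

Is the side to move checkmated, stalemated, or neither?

Black to move; black king on h1.
In check: yes, from the white rook on h4.
King squares — g1: attacked by Bc5; g2: attacked by Ne1; h2: attacked by Rh4.
Legal moves for Black: none.
In check with no legal moves → checkmate.

checkmate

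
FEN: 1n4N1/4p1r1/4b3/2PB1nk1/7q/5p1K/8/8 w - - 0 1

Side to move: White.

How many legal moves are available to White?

White to move; king on h3.
In check: yes, from the black queen on h4.
Legal moves: none.
Count: 0.

0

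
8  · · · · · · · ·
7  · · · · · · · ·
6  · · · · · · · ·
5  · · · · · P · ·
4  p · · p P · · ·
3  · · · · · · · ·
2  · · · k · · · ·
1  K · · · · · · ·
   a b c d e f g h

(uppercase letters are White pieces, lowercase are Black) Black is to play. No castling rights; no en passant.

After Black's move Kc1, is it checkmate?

no

After Kc1: white king on a1; in check: no.
White is not in check, so this cannot be checkmate.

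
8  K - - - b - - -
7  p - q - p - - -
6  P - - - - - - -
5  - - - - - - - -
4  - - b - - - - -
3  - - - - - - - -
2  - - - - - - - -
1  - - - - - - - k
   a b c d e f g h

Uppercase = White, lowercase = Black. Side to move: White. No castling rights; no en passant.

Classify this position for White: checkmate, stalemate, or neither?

White to move; white king on a8.
In check: no.
King squares — a7: attacked by Qc7; b7: attacked by Qc7; b8: attacked by Qc7.
Legal moves for White: none.
Not in check and no legal moves → stalemate.

stalemate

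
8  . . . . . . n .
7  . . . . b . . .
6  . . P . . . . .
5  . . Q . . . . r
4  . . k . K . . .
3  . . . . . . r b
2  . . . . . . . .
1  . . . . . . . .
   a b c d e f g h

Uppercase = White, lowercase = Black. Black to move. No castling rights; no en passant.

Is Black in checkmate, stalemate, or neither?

neither

Black to move; black king on c4.
In check: yes, from the white queen on c5.
Legal moves for Black: Kxc5, Kb3, Bxc5, Rxc5.
Black is in check but has 4 legal moves → neither.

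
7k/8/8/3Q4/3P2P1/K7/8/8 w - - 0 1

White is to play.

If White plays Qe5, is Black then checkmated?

After Qe5: black king on h8; in check: yes, from the white queen on e5.
Black has 2 legal replies: Kg8, Kh7.
In check but a legal move exists → not checkmate.

no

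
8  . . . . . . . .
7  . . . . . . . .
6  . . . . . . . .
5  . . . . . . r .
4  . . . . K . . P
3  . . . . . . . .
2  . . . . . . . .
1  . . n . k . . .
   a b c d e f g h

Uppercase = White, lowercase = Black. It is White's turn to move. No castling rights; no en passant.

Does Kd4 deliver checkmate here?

After Kd4: black king on e1; in check: no.
Black is not in check, so this cannot be checkmate.

no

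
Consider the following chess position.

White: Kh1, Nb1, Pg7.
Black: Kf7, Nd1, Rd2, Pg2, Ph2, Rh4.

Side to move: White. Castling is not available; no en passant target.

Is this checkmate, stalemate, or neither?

checkmate

White to move; white king on h1.
In check: yes, from the black pawn on g2.
King squares — g1: attacked by Ph2; g2: attacked by Rd2; h2: attacked by Rh4.
Legal moves for White: none.
In check with no legal moves → checkmate.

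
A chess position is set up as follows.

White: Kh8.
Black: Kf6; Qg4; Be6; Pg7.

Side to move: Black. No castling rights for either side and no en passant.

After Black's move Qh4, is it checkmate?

After Qh4: white king on h8; in check: yes, from the black queen on h4.
King squares — g7: attacked by Kf6; h7: attacked by Qh4; g8: attacked by Be6.
White has no legal moves → checkmate.

yes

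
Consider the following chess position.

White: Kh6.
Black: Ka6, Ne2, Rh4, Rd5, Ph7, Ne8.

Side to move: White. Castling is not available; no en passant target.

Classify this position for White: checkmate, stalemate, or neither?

checkmate

White to move; white king on h6.
In check: yes, from the black rook on h4.
King squares — g5: attacked by Rd5; h5: attacked by Rh4; g6: attacked by Ph7; g7: attacked by Ne8; h7: attacked by Rh4.
Legal moves for White: none.
In check with no legal moves → checkmate.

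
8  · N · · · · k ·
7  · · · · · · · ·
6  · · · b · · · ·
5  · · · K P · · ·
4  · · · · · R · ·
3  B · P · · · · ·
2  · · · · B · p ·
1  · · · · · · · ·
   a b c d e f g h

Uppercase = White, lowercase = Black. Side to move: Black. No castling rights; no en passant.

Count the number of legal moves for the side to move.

Black to move; king on g8.
In check: no.
Legal moves: Kh8, Kh7, Kg7, Bf8, Bxb8, Be7, Bc7, Bxe5, Bc5, Bb4, Bxa3, g1=Q, g1=R, g1=B, g1=N.
Count: 15.

15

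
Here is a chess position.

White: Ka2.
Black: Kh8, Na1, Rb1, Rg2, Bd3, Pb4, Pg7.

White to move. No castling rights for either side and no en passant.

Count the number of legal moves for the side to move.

White to move; king on a2.
In check: yes, from the black rook on g2.
Legal moves: none.
Count: 0.

0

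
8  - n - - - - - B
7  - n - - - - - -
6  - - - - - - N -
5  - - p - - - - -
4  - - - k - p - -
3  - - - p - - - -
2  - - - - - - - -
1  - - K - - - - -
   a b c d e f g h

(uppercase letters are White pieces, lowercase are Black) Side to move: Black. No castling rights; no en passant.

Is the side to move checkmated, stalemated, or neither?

neither

Black to move; black king on d4.
In check: yes, from the white bishop on h8.
Legal moves for Black: Kd5, Ke4, Kc4, Ke3.
Black is in check but has 4 legal moves → neither.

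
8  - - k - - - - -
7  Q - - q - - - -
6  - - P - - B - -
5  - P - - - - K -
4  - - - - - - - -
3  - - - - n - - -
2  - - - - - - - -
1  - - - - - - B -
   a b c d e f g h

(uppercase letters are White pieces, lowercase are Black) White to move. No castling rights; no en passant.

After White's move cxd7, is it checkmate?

After cxd7: black king on c8; in check: yes, from the white pawn on d7.
King squares — b7: attacked by Qa7; c7: attacked by Qa7; d7: attacked by Qa7; b8: attacked by Qa7; d8: attacked by Bf6.
Black has no legal moves → checkmate.

yes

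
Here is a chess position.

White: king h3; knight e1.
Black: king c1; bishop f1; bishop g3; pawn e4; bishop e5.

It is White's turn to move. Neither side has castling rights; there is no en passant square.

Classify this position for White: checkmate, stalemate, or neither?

neither

White to move; white king on h3.
In check: yes, from the black bishop on f1.
Legal moves for White: Kg4, Ng2.
White is in check but has 2 legal moves → neither.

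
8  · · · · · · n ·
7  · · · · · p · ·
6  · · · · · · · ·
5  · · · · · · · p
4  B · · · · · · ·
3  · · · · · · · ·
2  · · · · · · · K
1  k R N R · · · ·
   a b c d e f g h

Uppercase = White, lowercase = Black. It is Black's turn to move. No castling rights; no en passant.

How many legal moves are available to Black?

1

Black to move; king on a1.
In check: yes, from the white rook on b1.
Legal moves: Kxb1.
Count: 1.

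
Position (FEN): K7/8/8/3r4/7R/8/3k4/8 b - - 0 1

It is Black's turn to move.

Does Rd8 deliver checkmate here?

After Rd8: white king on a8; in check: yes, from the black rook on d8.
White has 2 legal replies: Kb7, Ka7.
In check but a legal move exists → not checkmate.

no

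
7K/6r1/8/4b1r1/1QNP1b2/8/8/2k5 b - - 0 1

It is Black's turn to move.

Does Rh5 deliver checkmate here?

yes

After Rh5: white king on h8; in check: yes, from the black rook on h5.
King squares — g7: attacked by Be5; h7: attacked by Rh5; g8: attacked by Rg7.
White has no legal moves → checkmate.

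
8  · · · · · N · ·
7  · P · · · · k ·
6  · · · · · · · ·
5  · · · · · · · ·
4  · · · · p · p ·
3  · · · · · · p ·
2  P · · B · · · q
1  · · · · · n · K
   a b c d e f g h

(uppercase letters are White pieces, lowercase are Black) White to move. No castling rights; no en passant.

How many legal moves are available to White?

White to move; king on h1.
In check: yes, from the black queen on h2.
Legal moves: none.
Count: 0.

0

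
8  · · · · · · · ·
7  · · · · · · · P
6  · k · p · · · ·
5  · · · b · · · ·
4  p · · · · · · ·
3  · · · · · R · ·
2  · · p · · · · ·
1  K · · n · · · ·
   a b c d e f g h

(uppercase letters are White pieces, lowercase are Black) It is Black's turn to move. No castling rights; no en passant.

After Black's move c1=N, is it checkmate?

After c1=N: white king on a1; in check: no.
White is not in check, so this cannot be checkmate.

no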